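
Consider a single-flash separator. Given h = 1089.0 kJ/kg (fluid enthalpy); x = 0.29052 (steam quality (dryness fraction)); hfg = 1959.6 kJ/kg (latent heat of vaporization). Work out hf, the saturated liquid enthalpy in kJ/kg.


hf = h - x * hfg
hf = 1089.0 - 0.29052 * 1959.6
hf = 519.70 kJ/kg


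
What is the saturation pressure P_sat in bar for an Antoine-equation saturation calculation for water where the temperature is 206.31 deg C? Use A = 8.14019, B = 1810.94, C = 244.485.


P_sat = 10^(A - B/(C + T)) / 760 * 0.101325
P_sat = 10^(8.14019 - 1810.94/(244.485 + 206.31)) / 760 * 0.101325
P_sat = 1.769616 MPa
Convert: 1.769616 MPa * 10.0 = 17.696 bar
P_sat = 17.696 bar


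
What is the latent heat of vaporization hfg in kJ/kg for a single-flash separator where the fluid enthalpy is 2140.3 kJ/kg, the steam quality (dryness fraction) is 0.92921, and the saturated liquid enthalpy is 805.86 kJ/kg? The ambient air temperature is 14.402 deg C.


hfg = (h - hf) / x
hfg = (2140.3 - 805.86) / 0.92921
hfg = 1436.1 kJ/kg


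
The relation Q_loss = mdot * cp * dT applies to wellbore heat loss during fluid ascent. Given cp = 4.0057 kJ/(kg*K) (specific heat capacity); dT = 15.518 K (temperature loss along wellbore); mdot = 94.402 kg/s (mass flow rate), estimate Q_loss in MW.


Q_loss = mdot * cp * dT
Q_loss = 94.402 * 4.0057 * 15.518
Q_loss = 5868.071 kW
Convert: 5868.071 kW * 0.001 = 5.8681 MW
Q_loss = 5.8681 MW


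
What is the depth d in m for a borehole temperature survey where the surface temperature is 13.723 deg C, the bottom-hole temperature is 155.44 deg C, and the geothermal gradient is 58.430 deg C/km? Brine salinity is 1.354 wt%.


d = (T_d - T_surf) / grad * 1000
d = (155.44 - 13.723) / 58.430 * 1000
d = 2425.4 m


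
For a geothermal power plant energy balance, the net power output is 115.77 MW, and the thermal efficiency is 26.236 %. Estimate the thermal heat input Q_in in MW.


Q_in = W_net / (eta / 100)
Q_in = 115.77 / (26.236 / 100)
Q_in = 441.26 MW


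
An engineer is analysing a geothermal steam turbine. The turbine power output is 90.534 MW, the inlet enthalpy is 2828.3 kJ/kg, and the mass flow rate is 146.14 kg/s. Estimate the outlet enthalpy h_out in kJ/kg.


h_out = h_in - P * 1000 / mdot
h_out = 2828.3 - 90.534 * 1000 / 146.14
h_out = 2208.8 kJ/kg


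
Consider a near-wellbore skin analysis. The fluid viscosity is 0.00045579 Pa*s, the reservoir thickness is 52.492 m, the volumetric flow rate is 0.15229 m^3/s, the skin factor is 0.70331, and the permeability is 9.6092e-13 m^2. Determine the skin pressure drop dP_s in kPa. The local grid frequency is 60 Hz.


dP_s = S * q * mu / (2*pi*k*hr) / 1000
dP_s = 0.70331 * 0.15229 * 0.00045579 / (2*pi*9.6092e-13*52.492) / 1000
dP_s = 154.04 kPa


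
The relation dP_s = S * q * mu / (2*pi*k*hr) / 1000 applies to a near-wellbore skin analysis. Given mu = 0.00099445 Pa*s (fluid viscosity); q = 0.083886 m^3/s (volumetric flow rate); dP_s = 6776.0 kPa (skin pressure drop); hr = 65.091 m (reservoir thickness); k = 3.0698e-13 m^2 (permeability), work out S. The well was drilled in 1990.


S = dP_s * 1000 * 2*pi*k*hr / (q*mu)
S = 6776.0 * 1000 * 2*pi*3.0698e-13*65.091 / (0.083886*0.00099445)
S = 10.198


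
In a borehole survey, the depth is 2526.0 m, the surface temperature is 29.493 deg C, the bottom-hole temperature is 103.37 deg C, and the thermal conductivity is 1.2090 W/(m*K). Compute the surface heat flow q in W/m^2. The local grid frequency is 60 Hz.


Step 1: grad = (T_d - T_surf)/d * 1000 = (103.37 - 29.493)/2526.0 * 1000 = 29.24663 deg C/km
Step 2: q = k * grad / 1000 = 1.209 * 29.24663 / 1000 = 0.035359 W/m^2
q = 0.035359 W/m^2


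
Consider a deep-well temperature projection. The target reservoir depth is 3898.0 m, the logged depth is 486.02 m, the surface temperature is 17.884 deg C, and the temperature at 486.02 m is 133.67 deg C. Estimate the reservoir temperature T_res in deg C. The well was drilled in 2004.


Step 1: grad = (T_d1 - T_surf)/d1 * 1000 = (133.67 - 17.884)/486.02 * 1000 = 238.2330 deg C/km
Step 2: T_res = T_surf + grad*d2/1000 = 17.884 + 238.2330*3898.0/1000 = 946.52 deg C
T_res = 946.52 deg C


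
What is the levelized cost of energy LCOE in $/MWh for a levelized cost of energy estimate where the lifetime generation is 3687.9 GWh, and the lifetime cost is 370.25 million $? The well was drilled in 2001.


LCOE = C_tot / E_tot * 100
LCOE = 370.25 / 3687.9 * 100
LCOE = 10.03959 cents/kWh
Convert: 10.03959 cents/kWh * 10.0 = 100.40 $/MWh
LCOE = 100.40 $/MWh


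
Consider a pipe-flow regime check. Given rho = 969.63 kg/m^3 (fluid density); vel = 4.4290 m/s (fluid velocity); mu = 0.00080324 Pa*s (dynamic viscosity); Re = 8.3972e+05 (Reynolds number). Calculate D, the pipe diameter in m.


D = Re * mu / (rho * vel)
D = 8.3972e+05 * 0.00080324 / (969.63 * 4.4290)
D = 0.15706 m


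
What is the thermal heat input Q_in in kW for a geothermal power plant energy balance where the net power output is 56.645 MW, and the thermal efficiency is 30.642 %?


Q_in = W_net / (eta / 100)
Q_in = 56.645 / (30.642 / 100)
Q_in = 184.8606 MW
Convert: 184.8606 MW * 1000.0 = 1.8486e+05 kW
Q_in = 1.8486e+05 kW


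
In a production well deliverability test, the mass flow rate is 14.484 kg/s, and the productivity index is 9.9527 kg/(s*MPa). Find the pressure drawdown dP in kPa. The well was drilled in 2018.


dP = mdot * 1000 / PI
dP = 14.484 * 1000 / 9.9527
dP = 1455.3 kPa


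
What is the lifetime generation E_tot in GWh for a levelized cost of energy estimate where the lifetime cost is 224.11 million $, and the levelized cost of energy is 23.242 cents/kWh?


E_tot = C_tot / LCOE * 100
E_tot = 224.11 / 23.242 * 100
E_tot = 964.25 GWh


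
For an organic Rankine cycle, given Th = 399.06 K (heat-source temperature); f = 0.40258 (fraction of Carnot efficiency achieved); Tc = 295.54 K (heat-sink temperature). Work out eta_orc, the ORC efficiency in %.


eta_orc = (1 - Tc/Th) * f * 100
eta_orc = (1 - 295.54/399.06) * 0.40258 * 100
eta_orc = 10.443 %


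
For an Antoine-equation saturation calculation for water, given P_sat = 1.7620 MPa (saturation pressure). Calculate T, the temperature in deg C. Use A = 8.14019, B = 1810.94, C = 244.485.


T = B / (A - log10(P_sat * 760 / 0.101325)) - C
T = 1810.94 / (8.14019 - log10(1.7620 * 760 / 0.101325)) - 244.485
T = 206.10 deg C


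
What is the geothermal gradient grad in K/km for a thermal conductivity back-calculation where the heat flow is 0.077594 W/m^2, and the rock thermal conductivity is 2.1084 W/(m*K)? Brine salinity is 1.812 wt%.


grad = q / k * 1000
grad = 0.077594 / 2.1084 * 1000
grad = 36.80231 deg C/km
Convert: 36.80231 deg C/km * 1.0 = 36.802 K/km
grad = 36.802 K/km


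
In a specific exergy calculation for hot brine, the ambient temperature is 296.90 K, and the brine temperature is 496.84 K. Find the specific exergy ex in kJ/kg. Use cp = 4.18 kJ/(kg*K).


ex = cp * ((T_b - T_0) - T_0 * ln(T_b/T_0))
ex = 4.18 * ((496.84 - 296.90) - 296.90 * ln(496.84/296.90))
ex = 196.77 kJ/kg


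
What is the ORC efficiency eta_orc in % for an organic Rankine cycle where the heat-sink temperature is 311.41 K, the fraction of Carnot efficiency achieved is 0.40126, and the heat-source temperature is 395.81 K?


eta_orc = (1 - Tc/Th) * f * 100
eta_orc = (1 - 311.41/395.81) * 0.40126 * 100
eta_orc = 8.5562 %


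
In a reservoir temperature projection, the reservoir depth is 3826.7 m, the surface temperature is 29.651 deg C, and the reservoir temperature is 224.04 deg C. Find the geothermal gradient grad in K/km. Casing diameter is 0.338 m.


grad = (T_res - T_surf) / d * 1000
grad = (224.04 - 29.651) / 3826.7 * 1000
grad = 50.79808 deg C/km
Convert: 50.79808 deg C/km * 1.0 = 50.798 K/km
grad = 50.798 K/km


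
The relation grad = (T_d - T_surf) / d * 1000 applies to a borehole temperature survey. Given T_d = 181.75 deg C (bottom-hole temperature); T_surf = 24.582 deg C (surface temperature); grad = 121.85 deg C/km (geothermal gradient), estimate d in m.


d = (T_d - T_surf) / grad * 1000
d = (181.75 - 24.582) / 121.85 * 1000
d = 1289.8 m


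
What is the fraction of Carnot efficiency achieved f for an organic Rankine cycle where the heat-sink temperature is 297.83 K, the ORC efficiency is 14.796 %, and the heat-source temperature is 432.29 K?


f = (eta_orc/100) / (1 - Tc/Th)
f = (14.796/100) / (1 - 297.83/432.29)
f = 0.47569


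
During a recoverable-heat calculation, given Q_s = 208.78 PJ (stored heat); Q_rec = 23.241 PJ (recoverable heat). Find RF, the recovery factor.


RF = Q_rec / Q_s
RF = 23.241 / 208.78
RF = 0.11132


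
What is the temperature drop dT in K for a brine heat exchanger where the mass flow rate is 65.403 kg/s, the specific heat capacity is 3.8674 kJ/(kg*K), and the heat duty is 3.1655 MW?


dT = Q * 1000 / (mdot * cp)
dT = 3.1655 * 1000 / (65.403 * 3.8674)
dT = 12.515 K


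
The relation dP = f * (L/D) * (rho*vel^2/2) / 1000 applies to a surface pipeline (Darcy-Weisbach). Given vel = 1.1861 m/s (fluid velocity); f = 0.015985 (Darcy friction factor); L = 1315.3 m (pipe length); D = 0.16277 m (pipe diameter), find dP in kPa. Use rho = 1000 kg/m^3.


dP = f * (L/D) * (rho*vel^2/2) / 1000
dP = 0.015985 * (1315.3/0.16277) * (1000*1.1861^2/2) / 1000
dP = 90.861 kPa


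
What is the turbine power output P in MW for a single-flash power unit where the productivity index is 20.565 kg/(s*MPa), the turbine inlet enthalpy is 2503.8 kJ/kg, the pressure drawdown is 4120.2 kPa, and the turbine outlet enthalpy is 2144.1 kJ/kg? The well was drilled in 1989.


Step 1: mdot = PI * dP / 1000 = 20.565 * 4120.2 / 1000 = 84.73191 kg/s
Step 2: P = mdot*(h_in - h_out)/1000 = 84.73191*(2503.8 - 2144.1)/1000 = 30.478 MW
P = 30.478 MW


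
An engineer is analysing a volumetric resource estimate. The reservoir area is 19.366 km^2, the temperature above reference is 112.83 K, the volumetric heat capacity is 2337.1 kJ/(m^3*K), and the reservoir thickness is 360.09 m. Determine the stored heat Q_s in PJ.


Step 1: Vr = A*1e6*hr = 19.366*1e6*360.09 = 6.973503e+09 m^3
Step 2: Q_s = Vr*rhoc*dT/1e12 = 6.973503e+09*2337.1*112.83/1e12 = 1838.9 PJ
Q_s = 1838.9 PJ


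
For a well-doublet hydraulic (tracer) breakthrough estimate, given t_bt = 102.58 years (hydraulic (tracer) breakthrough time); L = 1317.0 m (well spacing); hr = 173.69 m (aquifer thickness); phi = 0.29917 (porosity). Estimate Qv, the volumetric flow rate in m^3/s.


Qv = pi*hr*phi*L^2 / (3*t_bt*365.25*86400)
Qv = pi*173.69*0.29917*1317.0^2 / (3*102.58*365.25*86400)
Qv = 0.029156 m^3/s


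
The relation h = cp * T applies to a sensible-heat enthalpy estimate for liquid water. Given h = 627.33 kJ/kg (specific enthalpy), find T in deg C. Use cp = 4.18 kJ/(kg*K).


T = h / cp
T = 627.33 / 4.18
T = 150.08 deg C


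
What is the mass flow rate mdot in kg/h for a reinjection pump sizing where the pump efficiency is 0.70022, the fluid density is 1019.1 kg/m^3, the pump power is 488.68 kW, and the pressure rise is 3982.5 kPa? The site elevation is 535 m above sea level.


mdot = P_pump * rho * eta / dP
mdot = 488.68 * 1019.1 * 0.70022 / 3982.5
mdot = 87.56289 kg/s
Convert: 87.56289 kg/s * 3600.0 = 3.1523e+05 kg/h
mdot = 3.1523e+05 kg/h


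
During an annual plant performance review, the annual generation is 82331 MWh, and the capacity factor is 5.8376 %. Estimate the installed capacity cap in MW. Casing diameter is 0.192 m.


cap = E_a / (CF/100 * 8760)
cap = 82331 / (5.8376/100 * 8760)
cap = 161.00 MW


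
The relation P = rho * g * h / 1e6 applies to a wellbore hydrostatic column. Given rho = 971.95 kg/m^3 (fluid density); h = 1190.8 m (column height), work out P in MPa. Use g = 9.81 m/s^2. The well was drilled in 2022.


P = rho * g * h / 1e6
P = 971.95 * 9.81 * 1190.8 / 1e6
P = 11.354 MPa


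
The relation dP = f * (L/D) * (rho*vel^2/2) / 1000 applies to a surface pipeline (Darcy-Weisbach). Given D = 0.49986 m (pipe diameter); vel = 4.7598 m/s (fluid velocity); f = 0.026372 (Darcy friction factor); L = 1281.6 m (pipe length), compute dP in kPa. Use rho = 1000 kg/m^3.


dP = f * (L/D) * (rho*vel^2/2) / 1000
dP = 0.026372 * (1281.6/0.49986) * (1000*4.7598^2/2) / 1000
dP = 765.94 kPa


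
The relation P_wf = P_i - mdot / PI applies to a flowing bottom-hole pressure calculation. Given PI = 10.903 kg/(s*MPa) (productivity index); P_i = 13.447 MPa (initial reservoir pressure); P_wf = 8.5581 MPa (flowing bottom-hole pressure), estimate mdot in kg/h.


mdot = (P_i - P_wf) * PI
mdot = (13.447 - 8.5581) * 10.903
mdot = 53.30368 kg/s
Convert: 53.30368 kg/s * 3600.0 = 1.9189e+05 kg/h
mdot = 1.9189e+05 kg/h


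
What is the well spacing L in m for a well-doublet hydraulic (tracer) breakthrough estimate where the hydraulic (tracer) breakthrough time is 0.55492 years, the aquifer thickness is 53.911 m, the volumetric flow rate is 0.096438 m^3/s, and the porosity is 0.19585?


L = sqrt(t_bt*365.25*86400*3*Qv / (pi*hr*phi))
L = sqrt(0.55492*365.25*86400*3*0.096438 / (pi*53.911*0.19585))
L = 390.82 m


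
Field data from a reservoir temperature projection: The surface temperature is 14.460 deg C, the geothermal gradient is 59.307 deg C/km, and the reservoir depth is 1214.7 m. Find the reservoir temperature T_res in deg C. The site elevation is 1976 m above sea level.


T_res = T_surf + grad * d / 1000
T_res = 14.460 + 59.307 * 1214.7 / 1000
T_res = 86.500 deg C


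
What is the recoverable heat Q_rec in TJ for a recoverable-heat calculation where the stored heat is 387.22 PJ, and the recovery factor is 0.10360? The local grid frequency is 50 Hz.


Q_rec = Q_s * RF
Q_rec = 387.22 * 0.10360
Q_rec = 40.11599 PJ
Convert: 40.11599 PJ * 1000.0 = 40116 TJ
Q_rec = 40116 TJ


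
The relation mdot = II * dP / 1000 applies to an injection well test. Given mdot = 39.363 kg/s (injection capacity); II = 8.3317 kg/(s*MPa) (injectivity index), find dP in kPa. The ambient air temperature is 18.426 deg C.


dP = mdot * 1000 / II
dP = 39.363 * 1000 / 8.3317
dP = 4724.5 kPa


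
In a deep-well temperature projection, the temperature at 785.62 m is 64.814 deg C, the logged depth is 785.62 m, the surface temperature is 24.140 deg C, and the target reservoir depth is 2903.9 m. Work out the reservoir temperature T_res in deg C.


Step 1: grad = (T_d1 - T_surf)/d1 * 1000 = (64.814 - 24.14)/785.62 * 1000 = 51.77312 deg C/km
Step 2: T_res = T_surf + grad*d2/1000 = 24.14 + 51.77312*2903.9/1000 = 174.48 deg C
T_res = 174.48 deg C


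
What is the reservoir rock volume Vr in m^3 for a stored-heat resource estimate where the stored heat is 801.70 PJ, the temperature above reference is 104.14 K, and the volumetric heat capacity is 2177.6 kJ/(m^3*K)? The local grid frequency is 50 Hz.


Vr = Q_s * 1e12 / (rhoc * dT)
Vr = 801.70 * 1e12 / (2177.6 * 104.14)
Vr = 3.5352e+09 m^3


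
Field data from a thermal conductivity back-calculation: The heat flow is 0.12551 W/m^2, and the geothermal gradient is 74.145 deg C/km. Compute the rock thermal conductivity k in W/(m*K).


k = q / (grad / 1000)
k = 0.12551 / (74.145 / 1000)
k = 1.6928 W/(m*K)


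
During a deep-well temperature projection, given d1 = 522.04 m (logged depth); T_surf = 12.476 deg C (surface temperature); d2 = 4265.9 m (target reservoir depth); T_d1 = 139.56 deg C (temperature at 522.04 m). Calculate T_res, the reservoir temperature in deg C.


Step 1: grad = (T_d1 - T_surf)/d1 * 1000 = (139.56 - 12.476)/522.04 * 1000 = 243.4373 deg C/km
Step 2: T_res = T_surf + grad*d2/1000 = 12.476 + 243.4373*4265.9/1000 = 1051.0 deg C
T_res = 1051.0 deg C


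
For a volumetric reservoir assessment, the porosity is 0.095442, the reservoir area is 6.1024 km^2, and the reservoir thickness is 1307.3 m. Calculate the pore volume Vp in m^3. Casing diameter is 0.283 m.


Vp = A * 1e6 * hr * phi
Vp = 6.1024 * 1e6 * 1307.3 * 0.095442
Vp = 7.6140e+08 m^3


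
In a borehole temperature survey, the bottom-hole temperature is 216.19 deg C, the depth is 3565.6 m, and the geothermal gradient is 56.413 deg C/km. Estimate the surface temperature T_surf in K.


T_surf = T_d - grad * d / 1000
T_surf = 216.19 - 56.413 * 3565.6 / 1000
T_surf = 15.04381 deg C
Convert to K: 15.04381 + 273.15 = 288.19 K
T_surf = 288.19 K


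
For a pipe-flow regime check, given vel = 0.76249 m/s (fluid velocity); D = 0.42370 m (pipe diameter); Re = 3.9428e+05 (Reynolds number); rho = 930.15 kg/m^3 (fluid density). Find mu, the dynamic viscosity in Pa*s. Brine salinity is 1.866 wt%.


mu = rho * vel * D / Re
mu = 930.15 * 0.76249 * 0.42370 / 3.9428e+05
mu = 0.00076215 Pa*s


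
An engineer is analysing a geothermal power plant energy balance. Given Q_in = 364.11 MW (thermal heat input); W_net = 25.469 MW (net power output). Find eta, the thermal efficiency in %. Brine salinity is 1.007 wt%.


eta = W_net / Q_in * 100
eta = 25.469 / 364.11 * 100
eta = 6.9949 %


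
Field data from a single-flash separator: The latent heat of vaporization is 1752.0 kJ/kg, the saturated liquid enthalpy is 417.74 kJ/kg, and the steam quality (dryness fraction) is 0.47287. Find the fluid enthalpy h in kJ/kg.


h = hf + x * hfg
h = 417.74 + 0.47287 * 1752.0
h = 1246.2 kJ/kg


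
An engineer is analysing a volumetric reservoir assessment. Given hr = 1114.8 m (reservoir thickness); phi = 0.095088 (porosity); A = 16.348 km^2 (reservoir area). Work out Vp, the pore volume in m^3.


Vp = A * 1e6 * hr * phi
Vp = 16.348 * 1e6 * 1114.8 * 0.095088
Vp = 1.7330e+09 m^3


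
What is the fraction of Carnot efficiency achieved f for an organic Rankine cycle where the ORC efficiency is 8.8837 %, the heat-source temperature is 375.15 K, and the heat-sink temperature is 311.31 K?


f = (eta_orc/100) / (1 - Tc/Th)
f = (8.8837/100) / (1 - 311.31/375.15)
f = 0.52204


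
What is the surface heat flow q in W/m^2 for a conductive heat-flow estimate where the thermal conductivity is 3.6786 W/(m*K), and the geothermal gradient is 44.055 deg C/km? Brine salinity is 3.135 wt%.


q = k * grad / 1000
q = 3.6786 * 44.055 / 1000
q = 0.16206 W/m^2


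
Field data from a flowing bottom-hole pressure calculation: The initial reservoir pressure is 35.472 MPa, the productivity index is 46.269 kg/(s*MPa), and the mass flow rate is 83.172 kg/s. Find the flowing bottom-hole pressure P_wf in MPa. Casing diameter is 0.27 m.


P_wf = P_i - mdot / PI
P_wf = 35.472 - 83.172 / 46.269
P_wf = 33.674 MPa


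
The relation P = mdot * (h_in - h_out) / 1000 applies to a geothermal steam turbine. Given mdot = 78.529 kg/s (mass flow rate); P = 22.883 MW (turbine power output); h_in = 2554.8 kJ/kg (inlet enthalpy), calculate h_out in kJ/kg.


h_out = h_in - P * 1000 / mdot
h_out = 2554.8 - 22.883 * 1000 / 78.529
h_out = 2263.4 kJ/kg


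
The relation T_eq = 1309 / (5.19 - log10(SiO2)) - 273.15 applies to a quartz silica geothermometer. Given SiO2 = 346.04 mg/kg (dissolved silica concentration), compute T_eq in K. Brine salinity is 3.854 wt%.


T_eq = 1309 / (5.19 - log10(SiO2)) - 273.15
T_eq = 1309 / (5.19 - log10(346.04)) - 273.15
T_eq = 220.6495 deg C
Convert to K: 220.6495 + 273.15 = 493.80 K
T_eq = 493.80 K


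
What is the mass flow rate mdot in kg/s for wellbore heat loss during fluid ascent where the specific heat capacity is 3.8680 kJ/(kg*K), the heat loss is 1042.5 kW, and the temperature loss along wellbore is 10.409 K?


mdot = Q_loss / (cp * dT)
mdot = 1042.5 / (3.8680 * 10.409)
mdot = 25.893 kg/s


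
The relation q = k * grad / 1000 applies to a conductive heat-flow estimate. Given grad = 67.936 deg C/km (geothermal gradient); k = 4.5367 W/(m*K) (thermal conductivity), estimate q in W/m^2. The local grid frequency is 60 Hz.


q = k * grad / 1000
q = 4.5367 * 67.936 / 1000
q = 0.30821 W/m^2


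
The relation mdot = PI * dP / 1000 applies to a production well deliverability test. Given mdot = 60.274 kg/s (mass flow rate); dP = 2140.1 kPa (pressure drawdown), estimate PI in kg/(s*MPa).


PI = mdot * 1000 / dP
PI = 60.274 * 1000 / 2140.1
PI = 28.164 kg/(s*MPa)


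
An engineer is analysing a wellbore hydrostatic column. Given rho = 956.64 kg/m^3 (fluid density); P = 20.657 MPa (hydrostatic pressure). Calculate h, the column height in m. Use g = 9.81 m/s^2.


h = P * 1e6 / (g * rho)
h = 20.657 * 1e6 / (9.81 * 956.64)
h = 2201.2 m


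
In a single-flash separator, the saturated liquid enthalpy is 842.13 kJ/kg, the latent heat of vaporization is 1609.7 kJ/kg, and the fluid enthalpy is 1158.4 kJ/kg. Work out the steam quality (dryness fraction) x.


x = (h - hf) / hfg
x = (1158.4 - 842.13) / 1609.7
x = 0.19648


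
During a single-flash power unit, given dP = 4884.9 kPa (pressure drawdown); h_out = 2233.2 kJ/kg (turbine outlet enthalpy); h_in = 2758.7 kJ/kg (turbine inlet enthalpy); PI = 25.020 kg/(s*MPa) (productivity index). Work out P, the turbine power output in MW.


Step 1: mdot = PI * dP / 1000 = 25.02 * 4884.9 / 1000 = 122.2202 kg/s
Step 2: P = mdot*(h_in - h_out)/1000 = 122.2202*(2758.7 - 2233.2)/1000 = 64.227 MW
P = 64.227 MW


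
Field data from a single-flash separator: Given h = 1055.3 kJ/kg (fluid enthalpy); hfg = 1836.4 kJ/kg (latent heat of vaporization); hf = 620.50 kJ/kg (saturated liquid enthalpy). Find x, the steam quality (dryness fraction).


x = (h - hf) / hfg
x = (1055.3 - 620.50) / 1836.4
x = 0.23677


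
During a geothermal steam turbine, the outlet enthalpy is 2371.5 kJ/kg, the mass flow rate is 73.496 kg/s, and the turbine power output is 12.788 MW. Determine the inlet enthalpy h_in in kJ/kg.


h_in = h_out + P * 1000 / mdot
h_in = 2371.5 + 12.788 * 1000 / 73.496
h_in = 2545.5 kJ/kg


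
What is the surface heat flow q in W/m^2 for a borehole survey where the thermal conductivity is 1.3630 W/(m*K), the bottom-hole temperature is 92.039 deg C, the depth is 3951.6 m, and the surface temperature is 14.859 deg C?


Step 1: grad = (T_d - T_surf)/d * 1000 = (92.039 - 14.859)/3951.6 * 1000 = 19.53133 deg C/km
Step 2: q = k * grad / 1000 = 1.363 * 19.53133 / 1000 = 0.026621 W/m^2
q = 0.026621 W/m^2


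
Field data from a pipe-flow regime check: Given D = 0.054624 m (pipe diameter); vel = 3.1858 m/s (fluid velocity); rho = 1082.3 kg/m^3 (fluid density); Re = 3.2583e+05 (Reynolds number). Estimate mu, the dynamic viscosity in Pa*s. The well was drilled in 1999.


mu = rho * vel * D / Re
mu = 1082.3 * 3.1858 * 0.054624 / 3.2583e+05
mu = 0.00057804 Pa*s


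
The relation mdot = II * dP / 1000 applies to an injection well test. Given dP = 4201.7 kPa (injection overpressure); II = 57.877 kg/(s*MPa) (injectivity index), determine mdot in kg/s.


mdot = II * dP / 1000
mdot = 57.877 * 4201.7 / 1000
mdot = 243.18 kg/s


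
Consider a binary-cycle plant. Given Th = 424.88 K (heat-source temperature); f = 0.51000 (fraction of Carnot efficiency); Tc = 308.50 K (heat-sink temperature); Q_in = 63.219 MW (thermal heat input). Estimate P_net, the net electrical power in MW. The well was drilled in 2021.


Step 1: eta = (1 - Tc/Th)*f = (1 - 308.5/424.88)*0.51 = 0.1396954
Step 2: P_net = eta * Q_in = 0.1396954 * 63.219 = 8.8314 MW
P_net = 8.8314 MW


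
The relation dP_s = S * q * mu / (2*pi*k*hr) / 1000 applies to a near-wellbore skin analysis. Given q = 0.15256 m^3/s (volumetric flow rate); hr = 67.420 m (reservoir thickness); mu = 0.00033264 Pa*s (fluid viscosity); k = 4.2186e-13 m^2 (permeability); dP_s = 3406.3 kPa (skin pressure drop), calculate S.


S = dP_s * 1000 * 2*pi*k*hr / (q*mu)
S = 3406.3 * 1000 * 2*pi*4.2186e-13*67.420 / (0.15256*0.00033264)
S = 11.995


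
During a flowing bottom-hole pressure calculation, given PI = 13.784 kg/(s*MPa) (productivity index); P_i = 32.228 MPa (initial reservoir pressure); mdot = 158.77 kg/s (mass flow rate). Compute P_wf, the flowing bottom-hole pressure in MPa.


P_wf = P_i - mdot / PI
P_wf = 32.228 - 158.77 / 13.784
P_wf = 20.710 MPa


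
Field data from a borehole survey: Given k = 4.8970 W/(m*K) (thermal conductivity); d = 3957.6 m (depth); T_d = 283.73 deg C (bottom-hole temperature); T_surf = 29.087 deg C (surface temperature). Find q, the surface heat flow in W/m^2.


Step 1: grad = (T_d - T_surf)/d * 1000 = (283.73 - 29.087)/3957.6 * 1000 = 64.34278 deg C/km
Step 2: q = k * grad / 1000 = 4.897 * 64.34278 / 1000 = 0.31509 W/m^2
q = 0.31509 W/m^2


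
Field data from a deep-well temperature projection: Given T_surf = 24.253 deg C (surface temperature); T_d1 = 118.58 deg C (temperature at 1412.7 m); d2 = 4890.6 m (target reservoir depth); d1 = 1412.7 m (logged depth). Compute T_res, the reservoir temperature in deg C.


Step 1: grad = (T_d1 - T_surf)/d1 * 1000 = (118.58 - 24.253)/1412.7 * 1000 = 66.77072 deg C/km
Step 2: T_res = T_surf + grad*d2/1000 = 24.253 + 66.77072*4890.6/1000 = 350.80 deg C
T_res = 350.80 deg C


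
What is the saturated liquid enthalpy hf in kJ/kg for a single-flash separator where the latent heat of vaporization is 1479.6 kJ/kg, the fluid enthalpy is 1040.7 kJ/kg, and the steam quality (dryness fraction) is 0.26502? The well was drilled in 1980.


hf = h - x * hfg
hf = 1040.7 - 0.26502 * 1479.6
hf = 648.58 kJ/kg


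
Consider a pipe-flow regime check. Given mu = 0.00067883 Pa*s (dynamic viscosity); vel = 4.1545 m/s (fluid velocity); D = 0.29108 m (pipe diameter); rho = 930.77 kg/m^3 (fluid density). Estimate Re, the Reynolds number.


Re = rho * vel * D / mu
Re = 930.77 * 4.1545 * 0.29108 / 0.00067883
Re = 1.6581e+06


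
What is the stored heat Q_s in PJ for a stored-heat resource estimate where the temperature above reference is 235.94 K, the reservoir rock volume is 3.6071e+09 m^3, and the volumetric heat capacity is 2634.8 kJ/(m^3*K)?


Q_s = Vr * rhoc * dT / 1e12
Q_s = 3.6071e+09 * 2634.8 * 235.94 / 1e12
Q_s = 2242.4 PJ


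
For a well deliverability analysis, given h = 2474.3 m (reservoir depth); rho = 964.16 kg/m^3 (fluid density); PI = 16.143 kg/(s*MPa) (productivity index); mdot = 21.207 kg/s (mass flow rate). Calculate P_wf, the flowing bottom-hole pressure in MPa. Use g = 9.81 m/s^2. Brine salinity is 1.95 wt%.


Step 1: P_i = rho*g*h/1e6 = 964.16*9.81*2474.3/1e6 = 23.40294 MPa
Step 2: P_wf = P_i - mdot/PI = 23.40294 - 21.207/16.143 = 22.089 MPa
P_wf = 22.089 MPa


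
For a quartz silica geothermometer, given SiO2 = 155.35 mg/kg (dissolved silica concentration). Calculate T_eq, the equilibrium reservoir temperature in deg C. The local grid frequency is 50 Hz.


T_eq = 1309 / (5.19 - log10(SiO2)) - 273.15
T_eq = 1309 / (5.19 - log10(155.35)) - 273.15
T_eq = 163.37 deg C


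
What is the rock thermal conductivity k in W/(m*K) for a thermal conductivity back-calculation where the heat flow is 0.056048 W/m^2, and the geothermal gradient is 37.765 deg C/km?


k = q / (grad / 1000)
k = 0.056048 / (37.765 / 1000)
k = 1.4841 W/(m*K)


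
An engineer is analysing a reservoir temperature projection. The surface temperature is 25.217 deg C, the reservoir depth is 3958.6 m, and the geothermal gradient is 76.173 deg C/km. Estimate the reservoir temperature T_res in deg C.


T_res = T_surf + grad * d / 1000
T_res = 25.217 + 76.173 * 3958.6 / 1000
T_res = 326.76 deg C


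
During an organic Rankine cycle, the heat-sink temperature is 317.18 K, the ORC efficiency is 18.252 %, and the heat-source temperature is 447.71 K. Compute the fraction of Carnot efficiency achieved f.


f = (eta_orc/100) / (1 - Tc/Th)
f = (18.252/100) / (1 - 317.18/447.71)
f = 0.62603


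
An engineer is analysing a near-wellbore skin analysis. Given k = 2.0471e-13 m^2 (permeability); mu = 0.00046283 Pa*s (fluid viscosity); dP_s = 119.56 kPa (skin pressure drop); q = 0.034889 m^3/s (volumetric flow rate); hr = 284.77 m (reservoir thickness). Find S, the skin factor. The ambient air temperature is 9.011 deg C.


S = dP_s * 1000 * 2*pi*k*hr / (q*mu)
S = 119.56 * 1000 * 2*pi*2.0471e-13*284.77 / (0.034889*0.00046283)
S = 2.7120


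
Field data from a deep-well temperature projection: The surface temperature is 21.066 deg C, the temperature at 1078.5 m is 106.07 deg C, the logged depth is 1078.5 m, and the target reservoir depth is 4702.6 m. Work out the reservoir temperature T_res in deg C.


Step 1: grad = (T_d1 - T_surf)/d1 * 1000 = (106.07 - 21.066)/1078.5 * 1000 = 78.81688 deg C/km
Step 2: T_res = T_surf + grad*d2/1000 = 21.066 + 78.81688*4702.6/1000 = 391.71 deg C
T_res = 391.71 deg C


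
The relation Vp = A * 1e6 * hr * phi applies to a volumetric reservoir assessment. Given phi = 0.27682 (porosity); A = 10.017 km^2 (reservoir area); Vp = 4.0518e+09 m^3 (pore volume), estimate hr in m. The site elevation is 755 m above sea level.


hr = Vp / (A * 1e6 * phi)
hr = 4.0518e+09 / (10.017 * 1e6 * 0.27682)
hr = 1461.2 m


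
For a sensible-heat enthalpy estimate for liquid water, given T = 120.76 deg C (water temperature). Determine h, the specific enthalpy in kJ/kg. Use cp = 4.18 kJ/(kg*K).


h = cp * T
h = 4.18 * 120.76
h = 504.78 kJ/kg


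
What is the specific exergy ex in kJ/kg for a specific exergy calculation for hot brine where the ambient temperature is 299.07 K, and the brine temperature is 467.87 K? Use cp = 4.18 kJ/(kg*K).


ex = cp * ((T_b - T_0) - T_0 * ln(T_b/T_0))
ex = 4.18 * ((467.87 - 299.07) - 299.07 * ln(467.87/299.07))
ex = 146.14 kJ/kg


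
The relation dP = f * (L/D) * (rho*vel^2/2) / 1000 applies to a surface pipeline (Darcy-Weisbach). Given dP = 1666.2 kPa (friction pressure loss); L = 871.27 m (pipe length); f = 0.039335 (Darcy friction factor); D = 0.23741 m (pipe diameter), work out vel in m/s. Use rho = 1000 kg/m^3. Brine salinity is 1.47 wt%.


vel = sqrt(dP*1000*2*D / (f*L*rho))
vel = sqrt(1666.2*1000*2*0.23741 / (0.039335*871.27*1000))
vel = 4.8047 m/s


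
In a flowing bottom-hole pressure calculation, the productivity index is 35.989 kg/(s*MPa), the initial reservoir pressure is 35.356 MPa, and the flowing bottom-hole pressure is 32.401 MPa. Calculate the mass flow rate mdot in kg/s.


mdot = (P_i - P_wf) * PI
mdot = (35.356 - 32.401) * 35.989
mdot = 106.35 kg/s


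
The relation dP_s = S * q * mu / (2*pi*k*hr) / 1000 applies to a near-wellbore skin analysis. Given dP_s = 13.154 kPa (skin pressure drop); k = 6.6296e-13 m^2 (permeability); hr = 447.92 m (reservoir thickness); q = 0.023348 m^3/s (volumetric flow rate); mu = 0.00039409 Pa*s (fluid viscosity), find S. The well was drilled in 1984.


S = dP_s * 1000 * 2*pi*k*hr / (q*mu)
S = 13.154 * 1000 * 2*pi*6.6296e-13*447.92 / (0.023348*0.00039409)
S = 2.6674


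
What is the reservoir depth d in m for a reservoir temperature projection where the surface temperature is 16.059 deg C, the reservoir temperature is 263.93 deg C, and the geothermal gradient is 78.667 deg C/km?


d = (T_res - T_surf) / grad * 1000
d = (263.93 - 16.059) / 78.667 * 1000
d = 3150.9 m


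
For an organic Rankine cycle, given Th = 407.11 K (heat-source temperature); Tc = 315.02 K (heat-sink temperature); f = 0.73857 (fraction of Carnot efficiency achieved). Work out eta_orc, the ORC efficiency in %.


eta_orc = (1 - Tc/Th) * f * 100
eta_orc = (1 - 315.02/407.11) * 0.73857 * 100
eta_orc = 16.707 %


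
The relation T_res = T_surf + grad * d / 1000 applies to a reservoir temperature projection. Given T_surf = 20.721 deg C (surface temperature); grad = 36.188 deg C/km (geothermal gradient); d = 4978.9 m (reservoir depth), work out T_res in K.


T_res = T_surf + grad * d / 1000
T_res = 20.721 + 36.188 * 4978.9 / 1000
T_res = 200.8974 deg C
Convert to K: 200.8974 + 273.15 = 474.05 K
T_res = 474.05 K


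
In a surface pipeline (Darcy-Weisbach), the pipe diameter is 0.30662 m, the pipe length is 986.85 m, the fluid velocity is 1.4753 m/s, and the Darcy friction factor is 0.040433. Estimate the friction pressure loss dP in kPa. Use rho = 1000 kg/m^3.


dP = f * (L/D) * (rho*vel^2/2) / 1000
dP = 0.040433 * (986.85/0.30662) * (1000*1.4753^2/2) / 1000
dP = 141.62 kPa


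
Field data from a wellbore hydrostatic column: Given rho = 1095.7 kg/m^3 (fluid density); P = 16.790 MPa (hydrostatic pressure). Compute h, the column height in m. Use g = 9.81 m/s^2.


h = P * 1e6 / (g * rho)
h = 16.790 * 1e6 / (9.81 * 1095.7)
h = 1562.0 m


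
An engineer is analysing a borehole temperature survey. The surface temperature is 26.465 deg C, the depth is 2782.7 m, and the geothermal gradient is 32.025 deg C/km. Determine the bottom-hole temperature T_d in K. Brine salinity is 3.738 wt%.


T_d = T_surf + grad * d / 1000
T_d = 26.465 + 32.025 * 2782.7 / 1000
T_d = 115.5810 deg C
Convert to K: 115.5810 + 273.15 = 388.73 K
T_d = 388.73 K


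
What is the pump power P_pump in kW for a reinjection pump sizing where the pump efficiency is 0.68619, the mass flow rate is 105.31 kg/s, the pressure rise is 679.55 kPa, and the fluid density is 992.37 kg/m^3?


P_pump = mdot * dP / (rho * eta)
P_pump = 105.31 * 679.55 / (992.37 * 0.68619)
P_pump = 105.09 kW


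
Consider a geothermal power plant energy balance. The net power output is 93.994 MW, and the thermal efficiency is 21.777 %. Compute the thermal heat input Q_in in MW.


Q_in = W_net / (eta / 100)
Q_in = 93.994 / (21.777 / 100)
Q_in = 431.62 MW


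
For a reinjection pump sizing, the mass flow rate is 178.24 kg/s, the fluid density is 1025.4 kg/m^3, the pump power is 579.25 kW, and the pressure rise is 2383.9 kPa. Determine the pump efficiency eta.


eta = mdot * dP / (rho * P_pump)
eta = 178.24 * 2383.9 / (1025.4 * 579.25)
eta = 0.71538


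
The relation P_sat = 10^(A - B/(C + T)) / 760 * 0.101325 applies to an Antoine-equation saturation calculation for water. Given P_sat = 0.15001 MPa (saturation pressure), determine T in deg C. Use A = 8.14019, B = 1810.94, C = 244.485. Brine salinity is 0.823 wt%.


T = B / (A - log10(P_sat * 760 / 0.101325)) - C
T = 1810.94 / (8.14019 - log10(0.15001 * 760 / 0.101325)) - 244.485
T = 111.37 deg C


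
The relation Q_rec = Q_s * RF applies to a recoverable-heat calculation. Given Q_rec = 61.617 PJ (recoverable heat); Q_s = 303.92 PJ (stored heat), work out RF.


RF = Q_rec / Q_s
RF = 61.617 / 303.92
RF = 0.20274


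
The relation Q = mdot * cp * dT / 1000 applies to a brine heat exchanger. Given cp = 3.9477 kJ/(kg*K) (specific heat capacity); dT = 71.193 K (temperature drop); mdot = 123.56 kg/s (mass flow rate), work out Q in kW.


Q = mdot * cp * dT / 1000
Q = 123.56 * 3.9477 * 71.193 / 1000
Q = 34.72637 MW
Convert: 34.72637 MW * 1000.0 = 34726 kW
Q = 34726 kW


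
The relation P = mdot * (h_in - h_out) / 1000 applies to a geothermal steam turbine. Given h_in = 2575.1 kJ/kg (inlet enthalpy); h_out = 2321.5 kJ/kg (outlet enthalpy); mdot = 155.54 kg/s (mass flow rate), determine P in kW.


P = mdot * (h_in - h_out) / 1000
P = 155.54 * (2575.1 - 2321.5) / 1000
P = 39.44494 MW
Convert: 39.44494 MW * 1000.0 = 39445 kW
P = 39445 kW


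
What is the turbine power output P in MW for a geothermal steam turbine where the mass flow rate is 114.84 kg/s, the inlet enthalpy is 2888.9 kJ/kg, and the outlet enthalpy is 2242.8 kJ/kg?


P = mdot * (h_in - h_out) / 1000
P = 114.84 * (2888.9 - 2242.8) / 1000
P = 74.198 MW


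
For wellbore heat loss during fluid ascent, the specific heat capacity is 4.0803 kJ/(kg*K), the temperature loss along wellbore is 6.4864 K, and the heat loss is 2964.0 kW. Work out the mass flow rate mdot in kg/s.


mdot = Q_loss / (cp * dT)
mdot = 2964.0 / (4.0803 * 6.4864)
mdot = 111.99 kg/s


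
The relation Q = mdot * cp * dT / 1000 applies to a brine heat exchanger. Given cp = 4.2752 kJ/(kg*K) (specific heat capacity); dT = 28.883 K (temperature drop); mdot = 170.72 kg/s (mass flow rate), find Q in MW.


Q = mdot * cp * dT / 1000
Q = 170.72 * 4.2752 * 28.883 / 1000
Q = 21.081 MW


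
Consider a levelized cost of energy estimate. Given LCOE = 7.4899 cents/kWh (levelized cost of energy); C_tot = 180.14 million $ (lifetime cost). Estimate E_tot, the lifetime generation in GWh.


E_tot = C_tot / LCOE * 100
E_tot = 180.14 / 7.4899 * 100
E_tot = 2405.1 GWh


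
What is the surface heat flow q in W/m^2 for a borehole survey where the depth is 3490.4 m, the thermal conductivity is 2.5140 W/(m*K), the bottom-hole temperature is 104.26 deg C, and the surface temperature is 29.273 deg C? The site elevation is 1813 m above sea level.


Step 1: grad = (T_d - T_surf)/d * 1000 = (104.26 - 29.273)/3490.4 * 1000 = 21.48378 deg C/km
Step 2: q = k * grad / 1000 = 2.514 * 21.48378 / 1000 = 0.054010 W/m^2
q = 0.054010 W/m^2


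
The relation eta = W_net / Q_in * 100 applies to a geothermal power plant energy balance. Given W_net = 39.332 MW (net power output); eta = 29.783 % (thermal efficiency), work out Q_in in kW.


Q_in = W_net / (eta / 100)
Q_in = 39.332 / (29.783 / 100)
Q_in = 132.0619 MW
Convert: 132.0619 MW * 1000.0 = 1.3206e+05 kW
Q_in = 1.3206e+05 kW


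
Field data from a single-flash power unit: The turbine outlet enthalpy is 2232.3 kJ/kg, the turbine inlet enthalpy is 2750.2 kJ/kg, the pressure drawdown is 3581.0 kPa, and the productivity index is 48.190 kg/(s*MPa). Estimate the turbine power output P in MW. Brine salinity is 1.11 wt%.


Step 1: mdot = PI * dP / 1000 = 48.19 * 3581.0 / 1000 = 172.5684 kg/s
Step 2: P = mdot*(h_in - h_out)/1000 = 172.5684*(2750.2 - 2232.3)/1000 = 89.373 MW
P = 89.373 MW


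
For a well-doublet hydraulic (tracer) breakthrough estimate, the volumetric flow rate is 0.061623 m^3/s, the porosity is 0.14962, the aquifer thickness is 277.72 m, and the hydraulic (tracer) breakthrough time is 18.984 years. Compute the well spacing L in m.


L = sqrt(t_bt*365.25*86400*3*Qv / (pi*hr*phi))
L = sqrt(18.984*365.25*86400*3*0.061623 / (pi*277.72*0.14962))
L = 921.10 m


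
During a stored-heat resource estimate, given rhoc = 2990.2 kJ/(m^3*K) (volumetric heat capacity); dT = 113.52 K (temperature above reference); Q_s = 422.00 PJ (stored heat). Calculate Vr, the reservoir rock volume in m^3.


Vr = Q_s * 1e12 / (rhoc * dT)
Vr = 422.00 * 1e12 / (2990.2 * 113.52)
Vr = 1.2432e+09 m^3


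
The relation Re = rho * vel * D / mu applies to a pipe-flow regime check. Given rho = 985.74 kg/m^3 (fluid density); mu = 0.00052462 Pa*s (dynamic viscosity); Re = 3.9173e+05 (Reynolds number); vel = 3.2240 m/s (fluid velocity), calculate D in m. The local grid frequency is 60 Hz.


D = Re * mu / (rho * vel)
D = 3.9173e+05 * 0.00052462 / (985.74 * 3.2240)
D = 0.064666 m


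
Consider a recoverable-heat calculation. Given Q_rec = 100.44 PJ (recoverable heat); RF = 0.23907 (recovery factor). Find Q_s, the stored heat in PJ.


Q_s = Q_rec / RF
Q_s = 100.44 / 0.23907
Q_s = 420.13 PJ


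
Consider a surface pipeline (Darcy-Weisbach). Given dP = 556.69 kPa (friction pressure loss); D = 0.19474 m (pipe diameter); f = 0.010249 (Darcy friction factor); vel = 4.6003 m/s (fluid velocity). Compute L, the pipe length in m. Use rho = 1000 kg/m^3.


L = dP*1000*D / (f*rho*vel^2/2)
L = 556.69*1000*0.19474 / (0.010249*1000*4.6003^2/2)
L = 999.64 m


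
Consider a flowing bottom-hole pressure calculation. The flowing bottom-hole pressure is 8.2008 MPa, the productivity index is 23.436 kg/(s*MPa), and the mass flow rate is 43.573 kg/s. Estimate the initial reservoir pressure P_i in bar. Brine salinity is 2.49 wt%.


P_i = P_wf + mdot / PI
P_i = 8.2008 + 43.573 / 23.436
P_i = 10.06003 MPa
Convert: 10.06003 MPa * 10.0 = 100.60 bar
P_i = 100.60 bar


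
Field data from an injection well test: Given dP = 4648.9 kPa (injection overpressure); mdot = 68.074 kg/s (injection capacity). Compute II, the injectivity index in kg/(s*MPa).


II = mdot * 1000 / dP
II = 68.074 * 1000 / 4648.9
II = 14.643 kg/(s*MPa)


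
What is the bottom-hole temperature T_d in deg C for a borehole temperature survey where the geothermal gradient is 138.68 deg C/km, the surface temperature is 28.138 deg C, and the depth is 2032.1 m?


T_d = T_surf + grad * d / 1000
T_d = 28.138 + 138.68 * 2032.1 / 1000
T_d = 309.95 deg C
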